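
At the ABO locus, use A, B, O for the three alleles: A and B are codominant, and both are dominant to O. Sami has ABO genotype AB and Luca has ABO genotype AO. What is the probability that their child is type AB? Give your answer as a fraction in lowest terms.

1/4

ABO cross AB × AO → offspring phenotypes: 1/2 A, 1/4 B, 1/4 AB.
So P(type AB) = 1/4.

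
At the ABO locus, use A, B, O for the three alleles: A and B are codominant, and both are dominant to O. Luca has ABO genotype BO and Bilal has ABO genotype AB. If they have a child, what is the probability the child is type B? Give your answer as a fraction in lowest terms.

ABO cross BO × AB → offspring phenotypes: 1/4 A, 1/2 B, 1/4 AB.
So P(type B) = 1/2.

1/2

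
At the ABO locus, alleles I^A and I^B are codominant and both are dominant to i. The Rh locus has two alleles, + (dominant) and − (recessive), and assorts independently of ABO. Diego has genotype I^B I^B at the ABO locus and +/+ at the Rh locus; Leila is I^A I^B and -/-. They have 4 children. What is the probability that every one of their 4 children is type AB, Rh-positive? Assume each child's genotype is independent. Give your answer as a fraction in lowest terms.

1/16

ABO cross I^B I^B × I^A I^B → 1/2 B, 1/2 AB.
Rh cross +/+ × -/- → 1 Rh+; so P(type AB, Rh-positive) = 1/2 × 1 = 1/2 per child.
All 4 independent: (1/2)^4 = 1/16.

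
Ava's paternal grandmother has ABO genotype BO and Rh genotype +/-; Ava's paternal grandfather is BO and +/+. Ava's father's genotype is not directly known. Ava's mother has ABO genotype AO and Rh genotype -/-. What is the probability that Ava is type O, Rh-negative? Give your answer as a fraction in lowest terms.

1/16

Ava's father's ABO genotype from BO × BO: 1/4 BB, 1/2 BO, 1/4 OO.
Crossing each possibility with the mother AO and summing P(type O): 1/4·0 + 1/2·1/4 + 1/4·1/2 = 1/4.
Similarly for Rh via the father's Rh distribution: P(Rh-) = 1/4.
Independent loci: 1/4 × 1/4 = 1/16.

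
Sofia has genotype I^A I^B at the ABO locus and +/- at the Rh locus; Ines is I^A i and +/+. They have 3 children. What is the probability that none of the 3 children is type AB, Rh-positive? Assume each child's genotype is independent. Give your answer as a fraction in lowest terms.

27/64

ABO cross I^A I^B × I^A i → 1/2 A, 1/4 B, 1/4 AB.
Rh cross +/- × +/+ → 1 Rh+; so P(type AB, Rh-positive) = 1/4 × 1 = 1/4 per child.
P(not type AB, Rh-positive) = 3/4 for one child; (3/4)^3 = 27/64.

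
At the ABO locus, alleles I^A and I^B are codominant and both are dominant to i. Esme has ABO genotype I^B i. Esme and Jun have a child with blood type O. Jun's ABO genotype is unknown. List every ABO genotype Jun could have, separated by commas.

For each candidate genotype of Jun, check whether crossing it with I^B i can produce every observed child phenotype.
  I^A I^A → possible child types {A, AB} ✗
  I^A I^B → possible child types {A, B, AB} ✗
  I^A i → possible child types {O, A, B, AB} ✓
  I^B I^B → possible child types {B} ✗
  I^B i → possible child types {O, B} ✓
  i i → possible child types {O, B} ✓

I^A i, I^B i, i i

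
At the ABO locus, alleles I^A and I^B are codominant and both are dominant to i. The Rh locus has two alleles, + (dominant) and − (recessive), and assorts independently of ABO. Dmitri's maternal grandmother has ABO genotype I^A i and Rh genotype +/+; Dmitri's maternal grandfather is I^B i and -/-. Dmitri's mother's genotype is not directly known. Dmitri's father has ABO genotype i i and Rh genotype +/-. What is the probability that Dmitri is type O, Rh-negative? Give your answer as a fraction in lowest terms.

Dmitri's mother's ABO genotype from I^A i × I^B i: 1/4 I^A I^B, 1/4 I^A i, 1/4 I^B i, 1/4 i i.
Crossing each possibility with the father i i and summing P(type O): 1/4·0 + 1/4·1/2 + 1/4·1/2 + 1/4·1 = 1/2.
Similarly for Rh via the mother's Rh distribution: P(Rh-) = 1/4.
Independent loci: 1/2 × 1/4 = 1/8.

1/8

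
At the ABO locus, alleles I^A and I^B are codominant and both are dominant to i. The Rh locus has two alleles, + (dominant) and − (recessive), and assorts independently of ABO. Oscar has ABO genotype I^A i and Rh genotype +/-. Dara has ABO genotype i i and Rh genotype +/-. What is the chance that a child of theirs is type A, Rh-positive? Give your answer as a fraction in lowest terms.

3/8

ABO cross I^A i × i i → offspring phenotypes: 1/2 O, 1/2 A.
Rh cross +/- × +/- → 3/4 Rh+, 1/4 Rh-.
Independent loci: P(type A, Rh-positive) = 1/2 × 3/4 = 3/8.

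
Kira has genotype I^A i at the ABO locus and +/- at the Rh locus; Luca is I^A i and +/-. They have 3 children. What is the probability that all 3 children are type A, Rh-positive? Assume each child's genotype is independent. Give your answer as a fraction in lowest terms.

ABO cross I^A i × I^A i → 1/4 O, 3/4 A.
Rh cross +/- × +/- → 3/4 Rh+, 1/4 Rh-; so P(type A, Rh-positive) = 3/4 × 3/4 = 9/16 per child.
All 3 independent: (9/16)^3 = 729/4096.

729/4096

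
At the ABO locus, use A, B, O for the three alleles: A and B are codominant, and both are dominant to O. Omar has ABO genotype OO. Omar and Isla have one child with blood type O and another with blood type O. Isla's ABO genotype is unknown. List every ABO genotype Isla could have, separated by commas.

AO, BO, OO

For each candidate genotype of Isla, check whether crossing it with OO can produce every observed child phenotype.
  AA → possible child types {A} ✗
  AB → possible child types {A, B} ✗
  AO → possible child types {O, A} ✓
  BB → possible child types {B} ✗
  BO → possible child types {O, B} ✓
  OO → possible child types {O} ✓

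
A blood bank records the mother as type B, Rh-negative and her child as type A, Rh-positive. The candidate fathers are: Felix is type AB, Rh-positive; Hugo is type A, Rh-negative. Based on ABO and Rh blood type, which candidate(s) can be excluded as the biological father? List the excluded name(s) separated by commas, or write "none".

Hugo

A candidate is excluded only if no genotype consistent with his phenotype could produce a type A, Rh-positive child with a type B, Rh-negative mother.
Hugo (type A, Rh-): no genotype consistent with that phenotype can produce a type-A Rh+ child with a type-B mother.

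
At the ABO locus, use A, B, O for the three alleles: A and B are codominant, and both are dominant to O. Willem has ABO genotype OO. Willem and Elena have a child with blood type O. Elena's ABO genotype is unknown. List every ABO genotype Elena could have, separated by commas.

For each candidate genotype of Elena, check whether crossing it with OO can produce every observed child phenotype.
  AA → possible child types {A} ✗
  AB → possible child types {A, B} ✗
  AO → possible child types {O, A} ✓
  BB → possible child types {B} ✗
  BO → possible child types {O, B} ✓
  OO → possible child types {O} ✓

AO, BO, OO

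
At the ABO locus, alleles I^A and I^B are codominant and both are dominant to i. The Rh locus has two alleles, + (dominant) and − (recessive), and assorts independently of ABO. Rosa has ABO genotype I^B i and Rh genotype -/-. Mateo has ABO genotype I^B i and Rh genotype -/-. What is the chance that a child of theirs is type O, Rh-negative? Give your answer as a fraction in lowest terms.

ABO cross I^B i × I^B i → offspring phenotypes: 1/4 O, 3/4 B.
Rh cross -/- × -/- → 1 Rh-.
Independent loci: P(type O, Rh-negative) = 1/4 × 1 = 1/4.

1/4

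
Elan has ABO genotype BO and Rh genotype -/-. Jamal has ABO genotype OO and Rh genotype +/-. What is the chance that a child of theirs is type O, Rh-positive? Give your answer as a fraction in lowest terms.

ABO cross BO × OO → offspring phenotypes: 1/2 O, 1/2 B.
Rh cross -/- × +/- → 1/2 Rh+, 1/2 Rh-.
Independent loci: P(type O, Rh-positive) = 1/2 × 1/2 = 1/4.

1/4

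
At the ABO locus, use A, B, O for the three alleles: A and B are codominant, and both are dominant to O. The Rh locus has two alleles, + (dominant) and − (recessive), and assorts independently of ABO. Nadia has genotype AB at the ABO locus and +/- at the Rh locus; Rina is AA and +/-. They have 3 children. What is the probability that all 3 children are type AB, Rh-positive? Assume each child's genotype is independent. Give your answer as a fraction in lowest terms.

27/512

ABO cross AB × AA → 1/2 A, 1/2 AB.
Rh cross +/- × +/- → 3/4 Rh+, 1/4 Rh-; so P(type AB, Rh-positive) = 1/2 × 3/4 = 3/8 per child.
All 3 independent: (3/8)^3 = 27/512.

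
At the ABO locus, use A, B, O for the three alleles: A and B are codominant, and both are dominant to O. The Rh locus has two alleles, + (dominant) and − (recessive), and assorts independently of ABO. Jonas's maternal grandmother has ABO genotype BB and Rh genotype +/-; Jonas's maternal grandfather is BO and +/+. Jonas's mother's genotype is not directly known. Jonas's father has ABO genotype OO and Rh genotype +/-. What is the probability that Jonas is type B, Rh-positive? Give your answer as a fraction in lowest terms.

Jonas's mother's ABO genotype from BB × BO: 1/2 BB, 1/2 BO.
Crossing each possibility with the father OO and summing P(type B): 1/2·1 + 1/2·1/2 = 3/4.
Similarly for Rh via the mother's Rh distribution: P(Rh+) = 7/8.
Independent loci: 3/4 × 7/8 = 21/32.

21/32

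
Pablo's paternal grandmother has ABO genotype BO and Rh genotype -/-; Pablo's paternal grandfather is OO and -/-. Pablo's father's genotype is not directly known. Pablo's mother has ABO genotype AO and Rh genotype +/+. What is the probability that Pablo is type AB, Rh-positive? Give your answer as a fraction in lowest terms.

1/8

Pablo's father's ABO genotype from BO × OO: 1/2 BO, 1/2 OO.
Crossing each possibility with the mother AO and summing P(type AB): 1/2·1/4 + 1/2·0 = 1/8.
Similarly for Rh via the father's Rh distribution: P(Rh+) = 1.
Independent loci: 1/8 × 1 = 1/8.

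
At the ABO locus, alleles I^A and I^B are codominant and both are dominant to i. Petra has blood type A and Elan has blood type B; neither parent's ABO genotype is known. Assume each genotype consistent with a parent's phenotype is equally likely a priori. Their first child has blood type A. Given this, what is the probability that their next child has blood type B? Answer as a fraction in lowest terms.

Possible genotypes: Petra ∈ {I^A I^A, I^A i}; Elan ∈ {I^B I^B, I^B i}.
Weight each parental genotype pair by prior × P(type-A child):
  I^A I^A × I^B i: posterior weight 2/3; P(next child type B) = 0.
  I^A i × I^B i: posterior weight 1/3; P(next child type B) = 1/4.
Weighted sum = 1/12.

1/12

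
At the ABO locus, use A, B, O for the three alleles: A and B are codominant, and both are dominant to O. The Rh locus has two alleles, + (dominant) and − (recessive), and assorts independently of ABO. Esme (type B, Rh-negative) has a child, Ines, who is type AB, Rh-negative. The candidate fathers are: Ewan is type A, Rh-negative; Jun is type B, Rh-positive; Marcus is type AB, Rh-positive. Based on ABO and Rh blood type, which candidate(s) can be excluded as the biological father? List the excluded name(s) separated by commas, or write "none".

Jun

A candidate is excluded only if no genotype consistent with his phenotype could produce a type AB, Rh-negative child with a type B, Rh-negative mother.
Jun (type B, Rh+): no genotype consistent with that phenotype can produce a type-AB Rh- child with a type-B mother.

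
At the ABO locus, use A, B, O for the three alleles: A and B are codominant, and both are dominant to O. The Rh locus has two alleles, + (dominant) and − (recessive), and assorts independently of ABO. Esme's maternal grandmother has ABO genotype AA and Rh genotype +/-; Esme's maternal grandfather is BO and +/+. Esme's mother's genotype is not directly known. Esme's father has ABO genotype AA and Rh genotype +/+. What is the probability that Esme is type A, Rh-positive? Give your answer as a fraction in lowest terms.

3/4

Esme's mother's ABO genotype from AA × BO: 1/2 AB, 1/2 AO.
Crossing each possibility with the father AA and summing P(type A): 1/2·1/2 + 1/2·1 = 3/4.
Similarly for Rh via the mother's Rh distribution: P(Rh+) = 1.
Independent loci: 3/4 × 1 = 3/4.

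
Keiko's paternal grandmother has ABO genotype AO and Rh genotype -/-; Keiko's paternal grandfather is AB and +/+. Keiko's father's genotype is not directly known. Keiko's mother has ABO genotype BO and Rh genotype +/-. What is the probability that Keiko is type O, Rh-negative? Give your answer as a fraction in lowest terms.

1/32

Keiko's father's ABO genotype from AO × AB: 1/4 AA, 1/4 AB, 1/4 AO, 1/4 BO.
Crossing each possibility with the mother BO and summing P(type O): 1/4·0 + 1/4·0 + 1/4·1/4 + 1/4·1/4 = 1/8.
Similarly for Rh via the father's Rh distribution: P(Rh-) = 1/4.
Independent loci: 1/8 × 1/4 = 1/32.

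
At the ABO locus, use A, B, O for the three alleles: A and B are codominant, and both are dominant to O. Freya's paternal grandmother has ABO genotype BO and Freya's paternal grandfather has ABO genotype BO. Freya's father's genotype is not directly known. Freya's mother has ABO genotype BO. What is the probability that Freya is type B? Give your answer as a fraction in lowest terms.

Freya's father's ABO genotype from BO × BO: 1/4 BB, 1/2 BO, 1/4 OO.
Crossing each possibility with the mother BO and summing P(type B): 1/4·1 + 1/2·3/4 + 1/4·1/2 = 3/4.

3/4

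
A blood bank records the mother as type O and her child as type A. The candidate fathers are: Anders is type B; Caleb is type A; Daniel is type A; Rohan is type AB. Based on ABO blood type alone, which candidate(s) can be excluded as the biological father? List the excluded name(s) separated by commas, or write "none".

A candidate is excluded only if no genotype consistent with his phenotype could produce a type A child with a type O mother.
Anders (type B): no genotype consistent with that phenotype can produce a type-A child with a type-O mother.

Anders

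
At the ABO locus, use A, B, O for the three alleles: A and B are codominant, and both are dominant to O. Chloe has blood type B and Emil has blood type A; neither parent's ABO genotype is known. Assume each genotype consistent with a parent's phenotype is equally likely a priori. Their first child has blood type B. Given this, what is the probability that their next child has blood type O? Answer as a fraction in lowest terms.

1/12

Possible genotypes: Chloe ∈ {BB, BO}; Emil ∈ {AA, AO}.
Weight each parental genotype pair by prior × P(type-B child):
  BB × AO: posterior weight 2/3; P(next child type O) = 0.
  BO × AO: posterior weight 1/3; P(next child type O) = 1/4.
Weighted sum = 1/12.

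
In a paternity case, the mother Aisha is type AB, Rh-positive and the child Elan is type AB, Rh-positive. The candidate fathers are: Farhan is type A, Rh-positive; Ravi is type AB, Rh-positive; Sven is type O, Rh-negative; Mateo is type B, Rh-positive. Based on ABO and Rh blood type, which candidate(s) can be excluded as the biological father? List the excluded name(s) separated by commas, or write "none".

A candidate is excluded only if no genotype consistent with his phenotype could produce a type AB, Rh-positive child with a type AB, Rh-positive mother.
Sven (type O, Rh-): no genotype consistent with that phenotype can produce a type-AB Rh+ child with a type-AB mother.

Sven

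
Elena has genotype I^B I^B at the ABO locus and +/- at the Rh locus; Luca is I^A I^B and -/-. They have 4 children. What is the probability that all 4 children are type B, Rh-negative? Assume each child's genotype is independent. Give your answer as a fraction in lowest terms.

ABO cross I^B I^B × I^A I^B → 1/2 B, 1/2 AB.
Rh cross +/- × -/- → 1/2 Rh+, 1/2 Rh-; so P(type B, Rh-negative) = 1/2 × 1/2 = 1/4 per child.
All 4 independent: (1/4)^4 = 1/256.

1/256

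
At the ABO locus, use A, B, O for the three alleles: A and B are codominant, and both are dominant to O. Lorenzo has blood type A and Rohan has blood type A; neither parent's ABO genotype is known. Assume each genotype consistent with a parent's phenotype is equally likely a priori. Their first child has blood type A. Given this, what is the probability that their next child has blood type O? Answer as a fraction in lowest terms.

Possible genotypes: Lorenzo ∈ {AA, AO}; Rohan ∈ {AA, AO}.
Weight each parental genotype pair by prior × P(type-A child):
  AA × AA: posterior weight 4/15; P(next child type O) = 0.
  AA × AO: posterior weight 4/15; P(next child type O) = 0.
  AO × AA: posterior weight 4/15; P(next child type O) = 0.
  AO × AO: posterior weight 1/5; P(next child type O) = 1/4.
Weighted sum = 1/20.

1/20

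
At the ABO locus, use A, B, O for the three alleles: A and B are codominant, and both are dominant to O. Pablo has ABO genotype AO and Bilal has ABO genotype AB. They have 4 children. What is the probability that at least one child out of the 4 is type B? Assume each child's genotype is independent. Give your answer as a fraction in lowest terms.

ABO cross AO × AB → 1/2 A, 1/4 B, 1/4 AB.
So P(type B) = 1/4 per child.
P(none) = (3/4)^4 = 81/256; P(at least one) = 1 − 81/256 = 175/256.

175/256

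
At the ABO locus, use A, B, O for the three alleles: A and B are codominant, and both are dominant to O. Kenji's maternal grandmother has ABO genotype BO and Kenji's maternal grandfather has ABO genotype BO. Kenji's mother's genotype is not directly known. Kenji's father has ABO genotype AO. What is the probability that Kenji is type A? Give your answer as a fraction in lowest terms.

Kenji's mother's ABO genotype from BO × BO: 1/4 BB, 1/2 BO, 1/4 OO.
Crossing each possibility with the father AO and summing P(type A): 1/4·0 + 1/2·1/4 + 1/4·1/2 = 1/4.

1/4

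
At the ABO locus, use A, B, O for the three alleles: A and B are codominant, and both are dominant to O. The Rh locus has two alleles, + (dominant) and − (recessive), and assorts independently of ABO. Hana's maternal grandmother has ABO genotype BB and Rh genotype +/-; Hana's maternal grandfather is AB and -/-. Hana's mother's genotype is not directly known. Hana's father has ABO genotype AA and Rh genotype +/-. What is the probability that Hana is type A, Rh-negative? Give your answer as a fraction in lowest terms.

3/32

Hana's mother's ABO genotype from BB × AB: 1/2 AB, 1/2 BB.
Crossing each possibility with the father AA and summing P(type A): 1/2·1/2 + 1/2·0 = 1/4.
Similarly for Rh via the mother's Rh distribution: P(Rh-) = 3/8.
Independent loci: 1/4 × 3/8 = 3/32.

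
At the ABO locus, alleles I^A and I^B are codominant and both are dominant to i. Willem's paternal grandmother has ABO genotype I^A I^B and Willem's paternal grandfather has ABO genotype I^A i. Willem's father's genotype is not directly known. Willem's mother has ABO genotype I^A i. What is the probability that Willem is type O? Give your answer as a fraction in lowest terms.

Willem's father's ABO genotype from I^A I^B × I^A i: 1/4 I^A I^A, 1/4 I^A I^B, 1/4 I^A i, 1/4 I^B i.
Crossing each possibility with the mother I^A i and summing P(type O): 1/4·0 + 1/4·0 + 1/4·1/4 + 1/4·1/4 = 1/8.

1/8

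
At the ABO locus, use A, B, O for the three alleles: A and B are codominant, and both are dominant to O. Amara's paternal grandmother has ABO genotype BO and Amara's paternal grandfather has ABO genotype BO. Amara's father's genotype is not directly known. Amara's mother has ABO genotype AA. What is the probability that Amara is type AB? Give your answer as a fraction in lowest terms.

Amara's father's ABO genotype from BO × BO: 1/4 BB, 1/2 BO, 1/4 OO.
Crossing each possibility with the mother AA and summing P(type AB): 1/4·1 + 1/2·1/2 + 1/4·0 = 1/2.

1/2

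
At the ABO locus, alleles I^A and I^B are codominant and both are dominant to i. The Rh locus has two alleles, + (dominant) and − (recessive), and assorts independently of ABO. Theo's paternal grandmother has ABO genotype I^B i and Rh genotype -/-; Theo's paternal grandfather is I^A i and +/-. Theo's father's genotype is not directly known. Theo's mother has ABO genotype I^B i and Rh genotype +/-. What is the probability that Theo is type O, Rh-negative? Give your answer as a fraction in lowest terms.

3/32

Theo's father's ABO genotype from I^B i × I^A i: 1/4 I^A I^B, 1/4 I^A i, 1/4 I^B i, 1/4 i i.
Crossing each possibility with the mother I^B i and summing P(type O): 1/4·0 + 1/4·1/4 + 1/4·1/4 + 1/4·1/2 = 1/4.
Similarly for Rh via the father's Rh distribution: P(Rh-) = 3/8.
Independent loci: 1/4 × 3/8 = 3/32.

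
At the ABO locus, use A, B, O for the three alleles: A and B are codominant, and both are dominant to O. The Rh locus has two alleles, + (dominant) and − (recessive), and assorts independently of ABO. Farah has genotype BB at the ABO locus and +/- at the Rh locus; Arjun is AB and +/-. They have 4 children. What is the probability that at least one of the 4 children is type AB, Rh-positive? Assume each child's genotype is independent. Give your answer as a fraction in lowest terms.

ABO cross BB × AB → 1/2 B, 1/2 AB.
Rh cross +/- × +/- → 3/4 Rh+, 1/4 Rh-; so P(type AB, Rh-positive) = 1/2 × 3/4 = 3/8 per child.
P(none) = (5/8)^4 = 625/4096; P(at least one) = 1 − 625/4096 = 3471/4096.

3471/4096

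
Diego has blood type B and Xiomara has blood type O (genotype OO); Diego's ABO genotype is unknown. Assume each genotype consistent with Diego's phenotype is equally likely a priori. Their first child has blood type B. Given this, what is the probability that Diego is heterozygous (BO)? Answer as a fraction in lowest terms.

1/3

Possible genotypes: Diego ∈ {BB, BO}; Xiomara ∈ {OO}.
Weight each parental genotype pair by prior × P(type-B child):
  BB × OO: posterior weight 2/3.
  BO × OO: posterior weight 1/3.
Sum the posterior weight over pairs where Diego is BO: 1/3.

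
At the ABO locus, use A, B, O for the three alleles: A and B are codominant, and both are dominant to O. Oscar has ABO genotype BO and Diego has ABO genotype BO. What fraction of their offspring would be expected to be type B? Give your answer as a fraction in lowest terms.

3/4

ABO cross BO × BO → offspring phenotypes: 1/4 O, 3/4 B.
So P(type B) = 3/4.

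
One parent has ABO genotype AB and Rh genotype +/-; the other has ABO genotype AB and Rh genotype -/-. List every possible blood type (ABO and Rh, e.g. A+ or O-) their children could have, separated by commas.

Gametes from AB × AB give offspring ABO genotypes AA, AB, BB, i.e. phenotypes A, B, AB.
Rh cross +/- × -/- → phenotypes Rh+, Rh-.
Combining independently: A+, A-, B+, B-, AB+, AB-.

A+, A-, B+, B-, AB+, AB-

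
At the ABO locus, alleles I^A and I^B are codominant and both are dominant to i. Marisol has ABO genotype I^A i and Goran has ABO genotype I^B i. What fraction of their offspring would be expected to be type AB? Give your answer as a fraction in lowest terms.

ABO cross I^A i × I^B i → offspring phenotypes: 1/4 O, 1/4 A, 1/4 B, 1/4 AB.
So P(type AB) = 1/4.

1/4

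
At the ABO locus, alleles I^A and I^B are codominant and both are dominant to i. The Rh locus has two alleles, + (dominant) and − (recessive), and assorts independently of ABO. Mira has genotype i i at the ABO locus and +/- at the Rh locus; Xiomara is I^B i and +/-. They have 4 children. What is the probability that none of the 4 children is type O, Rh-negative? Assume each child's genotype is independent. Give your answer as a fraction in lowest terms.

ABO cross i i × I^B i → 1/2 O, 1/2 B.
Rh cross +/- × +/- → 3/4 Rh+, 1/4 Rh-; so P(type O, Rh-negative) = 1/2 × 1/4 = 1/8 per child.
P(not type O, Rh-negative) = 7/8 for one child; (7/8)^4 = 2401/4096.

2401/4096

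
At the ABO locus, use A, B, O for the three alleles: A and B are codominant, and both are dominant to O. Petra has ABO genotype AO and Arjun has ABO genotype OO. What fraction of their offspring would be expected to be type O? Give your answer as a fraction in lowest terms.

ABO cross AO × OO → offspring phenotypes: 1/2 O, 1/2 A.
So P(type O) = 1/2.

1/2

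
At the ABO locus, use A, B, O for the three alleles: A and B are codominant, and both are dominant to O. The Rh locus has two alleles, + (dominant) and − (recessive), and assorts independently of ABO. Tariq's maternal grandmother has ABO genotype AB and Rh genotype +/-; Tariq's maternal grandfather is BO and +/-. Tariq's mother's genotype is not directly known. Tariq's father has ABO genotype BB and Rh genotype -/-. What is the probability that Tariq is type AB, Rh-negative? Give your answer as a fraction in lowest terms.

Tariq's mother's ABO genotype from AB × BO: 1/4 AB, 1/4 AO, 1/4 BB, 1/4 BO.
Crossing each possibility with the father BB and summing P(type AB): 1/4·1/2 + 1/4·1/2 + 1/4·0 + 1/4·0 = 1/4.
Similarly for Rh via the mother's Rh distribution: P(Rh-) = 1/2.
Independent loci: 1/4 × 1/2 = 1/8.

1/8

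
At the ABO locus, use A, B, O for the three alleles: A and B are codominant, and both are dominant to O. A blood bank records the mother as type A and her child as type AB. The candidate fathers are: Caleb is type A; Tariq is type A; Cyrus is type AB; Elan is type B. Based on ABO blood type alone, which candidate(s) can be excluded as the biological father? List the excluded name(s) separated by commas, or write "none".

Caleb, Tariq

A candidate is excluded only if no genotype consistent with his phenotype could produce a type AB child with a type A mother.
Caleb (type A): no genotype consistent with that phenotype can produce a type-AB child with a type-A mother.
Tariq (type A): no genotype consistent with that phenotype can produce a type-AB child with a type-A mother.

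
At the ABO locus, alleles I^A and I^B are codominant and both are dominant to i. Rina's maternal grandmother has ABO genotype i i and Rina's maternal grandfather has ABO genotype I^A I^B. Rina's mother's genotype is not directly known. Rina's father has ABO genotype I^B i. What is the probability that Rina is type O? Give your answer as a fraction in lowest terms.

1/4

Rina's mother's ABO genotype from i i × I^A I^B: 1/2 I^A i, 1/2 I^B i.
Crossing each possibility with the father I^B i and summing P(type O): 1/2·1/4 + 1/2·1/4 = 1/4.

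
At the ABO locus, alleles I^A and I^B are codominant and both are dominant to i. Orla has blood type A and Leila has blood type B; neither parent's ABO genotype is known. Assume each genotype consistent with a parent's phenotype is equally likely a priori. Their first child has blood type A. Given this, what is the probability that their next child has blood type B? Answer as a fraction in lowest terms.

Possible genotypes: Orla ∈ {I^A I^A, I^A i}; Leila ∈ {I^B I^B, I^B i}.
Weight each parental genotype pair by prior × P(type-A child):
  I^A I^A × I^B i: posterior weight 2/3; P(next child type B) = 0.
  I^A i × I^B i: posterior weight 1/3; P(next child type B) = 1/4.
Weighted sum = 1/12.

1/12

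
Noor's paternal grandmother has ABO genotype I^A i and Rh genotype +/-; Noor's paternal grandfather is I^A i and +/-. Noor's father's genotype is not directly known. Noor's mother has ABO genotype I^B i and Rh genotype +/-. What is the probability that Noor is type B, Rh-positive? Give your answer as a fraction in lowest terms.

Noor's father's ABO genotype from I^A i × I^A i: 1/4 I^A I^A, 1/2 I^A i, 1/4 i i.
Crossing each possibility with the mother I^B i and summing P(type B): 1/4·0 + 1/2·1/4 + 1/4·1/2 = 1/4.
Similarly for Rh via the father's Rh distribution: P(Rh+) = 3/4.
Independent loci: 1/4 × 3/4 = 3/16.

3/16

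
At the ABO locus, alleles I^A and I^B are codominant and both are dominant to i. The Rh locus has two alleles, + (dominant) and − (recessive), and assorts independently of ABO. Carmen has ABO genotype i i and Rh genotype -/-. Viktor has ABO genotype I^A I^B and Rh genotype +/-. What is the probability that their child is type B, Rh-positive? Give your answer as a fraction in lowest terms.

ABO cross i i × I^A I^B → offspring phenotypes: 1/2 A, 1/2 B.
Rh cross -/- × +/- → 1/2 Rh+, 1/2 Rh-.
Independent loci: P(type B, Rh-positive) = 1/2 × 1/2 = 1/4.

1/4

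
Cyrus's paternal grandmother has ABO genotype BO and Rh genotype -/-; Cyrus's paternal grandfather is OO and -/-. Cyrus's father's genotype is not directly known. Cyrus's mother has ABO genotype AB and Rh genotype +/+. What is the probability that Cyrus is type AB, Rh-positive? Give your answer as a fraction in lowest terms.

Cyrus's father's ABO genotype from BO × OO: 1/2 BO, 1/2 OO.
Crossing each possibility with the mother AB and summing P(type AB): 1/2·1/4 + 1/2·0 = 1/8.
Similarly for Rh via the father's Rh distribution: P(Rh+) = 1.
Independent loci: 1/8 × 1 = 1/8.

1/8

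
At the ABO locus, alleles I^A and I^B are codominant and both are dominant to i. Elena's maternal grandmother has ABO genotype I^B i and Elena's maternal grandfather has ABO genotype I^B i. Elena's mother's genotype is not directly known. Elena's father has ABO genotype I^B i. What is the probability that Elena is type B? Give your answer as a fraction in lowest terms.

Elena's mother's ABO genotype from I^B i × I^B i: 1/4 I^B I^B, 1/2 I^B i, 1/4 i i.
Crossing each possibility with the father I^B i and summing P(type B): 1/4·1 + 1/2·3/4 + 1/4·1/2 = 3/4.

3/4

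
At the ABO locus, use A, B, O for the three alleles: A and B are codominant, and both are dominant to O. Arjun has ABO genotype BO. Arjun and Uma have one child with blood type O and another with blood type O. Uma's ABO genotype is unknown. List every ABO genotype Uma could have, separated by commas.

For each candidate genotype of Uma, check whether crossing it with BO can produce every observed child phenotype.
  AA → possible child types {A, AB} ✗
  AB → possible child types {A, B, AB} ✗
  AO → possible child types {O, A, B, AB} ✓
  BB → possible child types {B} ✗
  BO → possible child types {O, B} ✓
  OO → possible child types {O, B} ✓

AO, BO, OO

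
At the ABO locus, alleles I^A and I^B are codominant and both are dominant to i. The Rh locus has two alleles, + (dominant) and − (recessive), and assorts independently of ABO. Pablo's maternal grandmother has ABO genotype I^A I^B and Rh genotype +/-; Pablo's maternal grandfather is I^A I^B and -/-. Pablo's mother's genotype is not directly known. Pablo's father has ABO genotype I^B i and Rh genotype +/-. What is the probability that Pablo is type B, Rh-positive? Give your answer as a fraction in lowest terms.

Pablo's mother's ABO genotype from I^A I^B × I^A I^B: 1/4 I^A I^A, 1/2 I^A I^B, 1/4 I^B I^B.
Crossing each possibility with the father I^B i and summing P(type B): 1/4·0 + 1/2·1/2 + 1/4·1 = 1/2.
Similarly for Rh via the mother's Rh distribution: P(Rh+) = 5/8.
Independent loci: 1/2 × 5/8 = 5/16.

5/16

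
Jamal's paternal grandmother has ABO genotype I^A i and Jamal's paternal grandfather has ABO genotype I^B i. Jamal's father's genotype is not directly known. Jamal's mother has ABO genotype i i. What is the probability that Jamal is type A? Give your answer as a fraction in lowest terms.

1/4

Jamal's father's ABO genotype from I^A i × I^B i: 1/4 I^A I^B, 1/4 I^A i, 1/4 I^B i, 1/4 i i.
Crossing each possibility with the mother i i and summing P(type A): 1/4·1/2 + 1/4·1/2 + 1/4·0 + 1/4·0 = 1/4.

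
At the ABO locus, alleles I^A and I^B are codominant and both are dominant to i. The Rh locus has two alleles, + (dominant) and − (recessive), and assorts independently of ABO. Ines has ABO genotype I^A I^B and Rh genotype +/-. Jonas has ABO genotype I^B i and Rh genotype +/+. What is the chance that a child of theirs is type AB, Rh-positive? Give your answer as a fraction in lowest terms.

1/4

ABO cross I^A I^B × I^B i → offspring phenotypes: 1/4 A, 1/2 B, 1/4 AB.
Rh cross +/- × +/+ → 1 Rh+.
Independent loci: P(type AB, Rh-positive) = 1/4 × 1 = 1/4.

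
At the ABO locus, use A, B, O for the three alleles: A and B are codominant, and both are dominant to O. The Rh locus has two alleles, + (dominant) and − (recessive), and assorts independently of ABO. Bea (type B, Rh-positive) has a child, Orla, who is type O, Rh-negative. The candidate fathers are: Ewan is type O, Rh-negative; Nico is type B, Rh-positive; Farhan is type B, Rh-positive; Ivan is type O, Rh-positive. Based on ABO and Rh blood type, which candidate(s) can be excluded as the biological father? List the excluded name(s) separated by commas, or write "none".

none

A candidate is excluded only if no genotype consistent with his phenotype could produce a type O, Rh-negative child with a type B, Rh-positive mother.
Every candidate has at least one consistent genotype combination, so none can be excluded.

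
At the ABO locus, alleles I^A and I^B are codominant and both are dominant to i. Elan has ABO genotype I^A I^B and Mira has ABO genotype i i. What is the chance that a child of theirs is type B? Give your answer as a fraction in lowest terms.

1/2

ABO cross I^A I^B × i i → offspring phenotypes: 1/2 A, 1/2 B.
So P(type B) = 1/2.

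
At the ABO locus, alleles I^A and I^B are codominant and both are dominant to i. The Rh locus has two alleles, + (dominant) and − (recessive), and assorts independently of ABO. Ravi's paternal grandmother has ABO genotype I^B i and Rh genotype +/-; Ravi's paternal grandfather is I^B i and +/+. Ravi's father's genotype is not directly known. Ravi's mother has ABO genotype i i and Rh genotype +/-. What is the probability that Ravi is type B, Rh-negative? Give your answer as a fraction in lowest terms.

1/16

Ravi's father's ABO genotype from I^B i × I^B i: 1/4 I^B I^B, 1/2 I^B i, 1/4 i i.
Crossing each possibility with the mother i i and summing P(type B): 1/4·1 + 1/2·1/2 + 1/4·0 = 1/2.
Similarly for Rh via the father's Rh distribution: P(Rh-) = 1/8.
Independent loci: 1/2 × 1/8 = 1/16.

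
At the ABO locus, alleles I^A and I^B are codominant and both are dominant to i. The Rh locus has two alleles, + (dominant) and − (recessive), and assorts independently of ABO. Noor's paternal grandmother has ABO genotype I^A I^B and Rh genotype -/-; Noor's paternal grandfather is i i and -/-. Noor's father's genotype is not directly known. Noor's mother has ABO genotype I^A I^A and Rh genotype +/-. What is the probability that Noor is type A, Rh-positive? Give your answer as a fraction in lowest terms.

Noor's father's ABO genotype from I^A I^B × i i: 1/2 I^A i, 1/2 I^B i.
Crossing each possibility with the mother I^A I^A and summing P(type A): 1/2·1 + 1/2·1/2 = 3/4.
Similarly for Rh via the father's Rh distribution: P(Rh+) = 1/2.
Independent loci: 3/4 × 1/2 = 3/8.

3/8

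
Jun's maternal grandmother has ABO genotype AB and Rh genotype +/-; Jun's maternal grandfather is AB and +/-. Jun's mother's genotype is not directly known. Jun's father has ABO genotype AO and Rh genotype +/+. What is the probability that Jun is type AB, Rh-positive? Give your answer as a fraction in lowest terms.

1/4

Jun's mother's ABO genotype from AB × AB: 1/4 AA, 1/2 AB, 1/4 BB.
Crossing each possibility with the father AO and summing P(type AB): 1/4·0 + 1/2·1/4 + 1/4·1/2 = 1/4.
Similarly for Rh via the mother's Rh distribution: P(Rh+) = 1.
Independent loci: 1/4 × 1 = 1/4.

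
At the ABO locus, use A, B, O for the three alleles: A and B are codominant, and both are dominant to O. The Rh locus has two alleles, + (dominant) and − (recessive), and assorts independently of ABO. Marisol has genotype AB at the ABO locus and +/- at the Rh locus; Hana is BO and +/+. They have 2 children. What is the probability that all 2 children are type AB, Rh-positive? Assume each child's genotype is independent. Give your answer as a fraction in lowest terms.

ABO cross AB × BO → 1/4 A, 1/2 B, 1/4 AB.
Rh cross +/- × +/+ → 1 Rh+; so P(type AB, Rh-positive) = 1/4 × 1 = 1/4 per child.
All 2 independent: (1/4)^2 = 1/16.

1/16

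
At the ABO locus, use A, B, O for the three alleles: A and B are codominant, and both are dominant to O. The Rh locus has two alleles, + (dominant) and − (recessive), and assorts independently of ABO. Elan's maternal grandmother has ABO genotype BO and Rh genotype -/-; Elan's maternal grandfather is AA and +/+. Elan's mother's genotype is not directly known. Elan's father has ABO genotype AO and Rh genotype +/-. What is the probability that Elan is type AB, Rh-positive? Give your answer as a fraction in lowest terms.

3/32

Elan's mother's ABO genotype from BO × AA: 1/2 AB, 1/2 AO.
Crossing each possibility with the father AO and summing P(type AB): 1/2·1/4 + 1/2·0 = 1/8.
Similarly for Rh via the mother's Rh distribution: P(Rh+) = 3/4.
Independent loci: 1/8 × 3/4 = 3/32.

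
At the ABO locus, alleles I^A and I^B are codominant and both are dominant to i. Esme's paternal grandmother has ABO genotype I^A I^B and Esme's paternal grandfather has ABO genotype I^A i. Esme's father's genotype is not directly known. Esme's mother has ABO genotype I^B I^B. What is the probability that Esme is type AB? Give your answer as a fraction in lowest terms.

1/2

Esme's father's ABO genotype from I^A I^B × I^A i: 1/4 I^A I^A, 1/4 I^A I^B, 1/4 I^A i, 1/4 I^B i.
Crossing each possibility with the mother I^B I^B and summing P(type AB): 1/4·1 + 1/4·1/2 + 1/4·1/2 + 1/4·0 = 1/2.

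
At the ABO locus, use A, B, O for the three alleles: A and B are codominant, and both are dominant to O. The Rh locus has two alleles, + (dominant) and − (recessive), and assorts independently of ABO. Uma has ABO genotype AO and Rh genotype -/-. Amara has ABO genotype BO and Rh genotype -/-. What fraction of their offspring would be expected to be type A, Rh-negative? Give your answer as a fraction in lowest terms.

1/4

ABO cross AO × BO → offspring phenotypes: 1/4 O, 1/4 A, 1/4 B, 1/4 AB.
Rh cross -/- × -/- → 1 Rh-.
Independent loci: P(type A, Rh-negative) = 1/4 × 1 = 1/4.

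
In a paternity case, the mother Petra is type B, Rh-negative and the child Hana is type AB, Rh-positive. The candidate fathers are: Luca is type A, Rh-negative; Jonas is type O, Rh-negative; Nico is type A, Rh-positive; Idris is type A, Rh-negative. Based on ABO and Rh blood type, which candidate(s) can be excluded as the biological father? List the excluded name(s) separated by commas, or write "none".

Luca, Jonas, Idris

A candidate is excluded only if no genotype consistent with his phenotype could produce a type AB, Rh-positive child with a type B, Rh-negative mother.
Luca (type A, Rh-): no genotype consistent with that phenotype can produce a type-AB Rh+ child with a type-B mother.
Jonas (type O, Rh-): no genotype consistent with that phenotype can produce a type-AB Rh+ child with a type-B mother.
Idris (type A, Rh-): no genotype consistent with that phenotype can produce a type-AB Rh+ child with a type-B mother.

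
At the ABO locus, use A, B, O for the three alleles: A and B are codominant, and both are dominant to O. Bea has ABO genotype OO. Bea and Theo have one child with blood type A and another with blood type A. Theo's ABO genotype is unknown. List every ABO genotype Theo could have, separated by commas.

AA, AB, AO

For each candidate genotype of Theo, check whether crossing it with OO can produce every observed child phenotype.
  AA → possible child types {A} ✓
  AB → possible child types {A, B} ✓
  AO → possible child types {O, A} ✓
  BB → possible child types {B} ✗
  BO → possible child types {O, B} ✗
  OO → possible child types {O} ✗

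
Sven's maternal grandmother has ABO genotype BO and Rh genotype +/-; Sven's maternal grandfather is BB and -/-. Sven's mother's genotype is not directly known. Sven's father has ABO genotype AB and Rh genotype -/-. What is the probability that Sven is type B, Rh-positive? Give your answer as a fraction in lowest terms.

Sven's mother's ABO genotype from BO × BB: 1/2 BB, 1/2 BO.
Crossing each possibility with the father AB and summing P(type B): 1/2·1/2 + 1/2·1/2 = 1/2.
Similarly for Rh via the mother's Rh distribution: P(Rh+) = 1/4.
Independent loci: 1/2 × 1/4 = 1/8.

1/8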